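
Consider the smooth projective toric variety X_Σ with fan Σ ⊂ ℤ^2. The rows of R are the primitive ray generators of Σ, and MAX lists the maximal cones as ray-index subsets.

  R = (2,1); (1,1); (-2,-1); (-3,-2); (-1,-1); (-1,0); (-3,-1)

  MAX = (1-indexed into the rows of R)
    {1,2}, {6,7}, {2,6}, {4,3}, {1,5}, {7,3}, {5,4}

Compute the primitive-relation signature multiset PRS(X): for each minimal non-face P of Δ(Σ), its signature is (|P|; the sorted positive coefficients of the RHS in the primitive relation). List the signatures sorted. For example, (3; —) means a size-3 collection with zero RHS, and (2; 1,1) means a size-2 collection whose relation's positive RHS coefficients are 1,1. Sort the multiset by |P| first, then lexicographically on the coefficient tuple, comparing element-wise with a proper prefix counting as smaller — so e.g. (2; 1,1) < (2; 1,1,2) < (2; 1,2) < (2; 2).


14 minimal non-faces of Δ(Σ) (on 7 rays):

  • {1,3}:  v_{1} + v_{3} = 0 ; sig = (2; —)
  • {2,5}:  v_{2} + v_{5} = 0 ; sig = (2; —)
  • {1,4}:  v_{1} + v_{4} = v_{5} ; sig = (2; 1)
  • {1,6}:  v_{1} + v_{6} = v_{2} ; sig = (2; 1)
  • {1,7}:  v_{1} + v_{7} = v_{6} ; sig = (2; 1)
  • {2,3}:  v_{2} + v_{3} = v_{6} ; sig = (2; 1)
  • {2,4}:  v_{2} + v_{4} = v_{3} ; sig = (2; 1)
  • {3,5}:  v_{3} + v_{5} = v_{4} ; sig = (2; 1)
  • {3,6}:  v_{3} + v_{6} = v_{7} ; sig = (2; 1)
  • {5,6}:  v_{5} + v_{6} = v_{3} ; sig = (2; 1)
  • {2,7}:  v_{2} + v_{7} = 2·v_{6} ; sig = (2; 2)
  • {4,6}:  v_{4} + v_{6} = 2·v_{3} ; sig = (2; 2)
  • {5,7}:  v_{5} + v_{7} = 2·v_{3} ; sig = (2; 2)
  • {4,7}:  v_{4} + v_{7} = 3·v_{3} ; sig = (2; 3)

so the primitive-relation signature multiset is
[(2; —), (2; —), (2; 1), (2; 1), (2; 1), (2; 1), (2; 1), (2; 1), (2; 1), (2; 1), (2; 2), (2; 2), (2; 2), (2; 3)]


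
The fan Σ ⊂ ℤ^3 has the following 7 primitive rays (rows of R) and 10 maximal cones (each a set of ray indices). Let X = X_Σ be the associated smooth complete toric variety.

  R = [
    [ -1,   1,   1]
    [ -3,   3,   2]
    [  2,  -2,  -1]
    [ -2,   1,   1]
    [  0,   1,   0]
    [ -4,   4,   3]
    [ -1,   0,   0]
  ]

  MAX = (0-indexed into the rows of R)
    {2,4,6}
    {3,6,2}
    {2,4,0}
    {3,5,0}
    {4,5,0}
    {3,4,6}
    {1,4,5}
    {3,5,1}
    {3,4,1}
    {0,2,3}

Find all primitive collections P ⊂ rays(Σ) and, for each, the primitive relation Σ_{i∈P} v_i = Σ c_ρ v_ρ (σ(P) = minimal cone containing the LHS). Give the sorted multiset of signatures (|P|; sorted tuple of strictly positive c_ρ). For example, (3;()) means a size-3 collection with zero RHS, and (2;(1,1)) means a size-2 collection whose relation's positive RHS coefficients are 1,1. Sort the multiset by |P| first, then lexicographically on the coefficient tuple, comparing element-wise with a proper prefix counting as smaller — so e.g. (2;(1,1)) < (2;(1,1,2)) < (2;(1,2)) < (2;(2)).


The 9 primitive collections of Σ (r=7, n=3):

  {0,1}:  v_{0} + v_{1} = v_{5}  →  sig = (2;(1))
  {0,6}:  v_{0} + v_{6} = v_{3}  →  sig = (2;(1))
  {1,2}:  v_{1} + v_{2} = v_{0}  →  sig = (2;(1))
  {5,6}:  v_{5} + v_{6} = v_{1} + v_{3}  →  sig = (2;(1,1))
  {1,6}:  v_{1} + v_{6} = 2·v_{3} + v_{4}  →  sig = (2;(1,2))
  {2,5}:  v_{2} + v_{5} = 2·v_{0}  →  sig = (2;(2))
  {2,3,4}:  v_{2} + v_{3} + v_{4} = 0  →  sig = (3;())
  {0,3,4}:  v_{0} + v_{3} + v_{4} = v_{1}  →  sig = (3;(1))
  {3,4,5}:  v_{3} + v_{4} + v_{5} = 2·v_{1}  →  sig = (3;(2))

Sorted signature multiset PRS(X):
    |P|=2: 6 collections, coeffs (1), (1), (1), (1,1), (1,2), (2)
    |P|=3: 3 collections, coeffs (), (1), (2)


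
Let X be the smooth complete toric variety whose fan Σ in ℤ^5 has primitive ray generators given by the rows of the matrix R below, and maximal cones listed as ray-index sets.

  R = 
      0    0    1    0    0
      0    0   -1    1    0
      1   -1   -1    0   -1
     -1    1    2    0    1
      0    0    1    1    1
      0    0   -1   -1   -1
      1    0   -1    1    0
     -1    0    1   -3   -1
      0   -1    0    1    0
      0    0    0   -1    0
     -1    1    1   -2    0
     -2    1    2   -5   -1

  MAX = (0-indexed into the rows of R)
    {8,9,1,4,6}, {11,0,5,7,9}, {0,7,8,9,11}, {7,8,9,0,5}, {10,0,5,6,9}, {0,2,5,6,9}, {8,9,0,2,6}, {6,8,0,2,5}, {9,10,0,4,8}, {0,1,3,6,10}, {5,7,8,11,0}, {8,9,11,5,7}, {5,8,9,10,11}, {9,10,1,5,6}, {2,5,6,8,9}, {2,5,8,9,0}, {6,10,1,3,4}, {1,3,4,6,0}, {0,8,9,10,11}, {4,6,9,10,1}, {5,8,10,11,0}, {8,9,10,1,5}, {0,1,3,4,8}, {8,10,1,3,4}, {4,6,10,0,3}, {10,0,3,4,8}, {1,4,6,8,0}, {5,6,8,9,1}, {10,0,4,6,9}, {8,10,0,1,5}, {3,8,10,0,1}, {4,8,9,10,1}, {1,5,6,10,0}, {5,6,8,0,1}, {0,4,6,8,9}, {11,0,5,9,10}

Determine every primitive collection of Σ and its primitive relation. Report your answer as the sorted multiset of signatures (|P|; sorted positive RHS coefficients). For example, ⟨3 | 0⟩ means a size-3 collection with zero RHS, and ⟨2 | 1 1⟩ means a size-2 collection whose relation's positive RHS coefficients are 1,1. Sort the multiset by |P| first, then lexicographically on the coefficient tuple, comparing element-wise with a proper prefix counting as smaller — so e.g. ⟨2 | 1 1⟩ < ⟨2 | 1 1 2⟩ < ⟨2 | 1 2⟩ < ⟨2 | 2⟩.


Δ(Σ) — 12 vertices, 25 min non-faces:

  {4,5}:  v_{4} + v_{5} = 0 ; sig = ⟨2 | 0⟩
  {2,3}:  v_{2} + v_{3} = v_{0} ; sig = ⟨2 | 1⟩
  {7,10}:  v_{7} + v_{10} = v_{11} ; sig = ⟨2 | 1⟩
  {3,9}:  v_{3} + v_{9} = v_{4} + v_{10} ; sig = ⟨2 | 1 1⟩
  {1,2}:  v_{1} + v_{2} = v_{5} + v_{6} + v_{8} ; sig = ⟨2 | 1 1 1⟩
  {1,7}:  v_{1} + v_{7} = v_{5} + v_{8} + v_{10} ; sig = ⟨2 | 1 1 1⟩
  {2,10}:  v_{2} + v_{10} = v_{0} + v_{5} + v_{9} ; sig = ⟨2 | 1 1 1⟩
  {3,5}:  v_{3} + v_{5} = v_{0} + v_{1} + v_{10} ; sig = ⟨2 | 1 1 1⟩
  {6,7}:  v_{6} + v_{7} = v_{0} + v_{5} + v_{9} ; sig = ⟨2 | 1 1 1⟩
  {2,4}:  v_{2} + v_{4} = v_{0} + v_{6} + v_{8} + v_{9} ; sig = ⟨2 | 1 1 1 1⟩
  {2,11}:  v_{2} + v_{11} = v_{0} + v_{5} + v_{7} + v_{9} ; sig = ⟨2 | 1 1 1 1⟩
  {4,7}:  v_{4} + v_{7} = v_{0} + v_{8} + v_{9} + v_{10} ; sig = ⟨2 | 1 1 1 1⟩
  {6,11}:  v_{6} + v_{11} = v_{0} + v_{5} + v_{9} + v_{10} ; sig = ⟨2 | 1 1 1 1⟩
  {4,11}:  v_{4} + v_{11} = v_{0} + v_{8} + v_{9} + 2·v_{10} ; sig = ⟨2 | 1 1 1 2⟩
  {1,11}:  v_{1} + v_{11} = v_{5} + v_{8} + 2·v_{10} ; sig = ⟨2 | 1 1 2⟩
  {3,7}:  v_{3} + v_{7} = v_{0} + v_{8} + 2·v_{10} ; sig = ⟨2 | 1 1 2⟩
  {3,11}:  v_{3} + v_{11} = v_{0} + v_{8} + 3·v_{10} ; sig = ⟨2 | 1 1 3⟩
  {2,7}:  v_{2} + v_{7} = 2·v_{0} + 2·v_{5} + v_{8} + 2·v_{9} ; sig = ⟨2 | 1 2 2 2⟩
  {0,1,9}:  v_{0} + v_{1} + v_{9} = 0 ; sig = ⟨3 | 0⟩
  {6,8,10}:  v_{6} + v_{8} + v_{10} = 0 ; sig = ⟨3 | 0⟩
  {3,6,8}:  v_{3} + v_{6} + v_{8} = v_{0} + v_{1} + v_{4} ; sig = ⟨3 | 1 1 1⟩
  {0,1,4,10}:  v_{0} + v_{1} + v_{4} + v_{10} = v_{3} ; sig = ⟨4 | 1⟩
  {0,5,6,8,9}:  v_{0} + v_{5} + v_{6} + v_{8} + v_{9} = v_{2} ; sig = ⟨5 | 1⟩
  {0,5,8,9,10}:  v_{0} + v_{5} + v_{8} + v_{9} + v_{10} = v_{7} ; sig = ⟨5 | 1⟩
  {0,5,8,9,11}:  v_{0} + v_{5} + v_{8} + v_{9} + v_{11} = 2·v_{7} ; sig = ⟨5 | 2⟩

so the primitive-relation signature multiset is
{ ⟨2 | 0⟩,  ⟨2 | 1⟩ ×2,  ⟨2 | 1 1⟩,  ⟨2 | 1 1 1⟩ ×5,  ⟨2 | 1 1 1 1⟩ ×4,  ⟨2 | 1 1 1 2⟩,  ⟨2 | 1 1 2⟩ ×2,  ⟨2 | 1 1 3⟩,  ⟨2 | 1 2 2 2⟩,  ⟨3 | 0⟩ ×2,  ⟨3 | 1 1 1⟩,  ⟨4 | 1⟩,  ⟨5 | 1⟩ ×2,  ⟨5 | 2⟩ }


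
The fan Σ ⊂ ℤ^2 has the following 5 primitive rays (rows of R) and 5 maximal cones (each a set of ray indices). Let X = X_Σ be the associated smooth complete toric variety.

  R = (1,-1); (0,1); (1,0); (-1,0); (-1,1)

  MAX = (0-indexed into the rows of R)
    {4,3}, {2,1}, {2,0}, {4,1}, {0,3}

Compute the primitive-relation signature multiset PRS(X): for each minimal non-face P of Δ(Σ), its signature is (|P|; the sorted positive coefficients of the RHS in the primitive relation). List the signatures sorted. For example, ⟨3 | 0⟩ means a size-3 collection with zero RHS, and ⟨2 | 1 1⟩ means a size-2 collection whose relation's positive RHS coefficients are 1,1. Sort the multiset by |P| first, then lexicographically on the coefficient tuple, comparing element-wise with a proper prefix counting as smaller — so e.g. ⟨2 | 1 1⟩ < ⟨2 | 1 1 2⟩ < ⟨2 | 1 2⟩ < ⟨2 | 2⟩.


Δ(Σ) — 5 vertices, 5 min non-faces:

  {0,4}:  v_{0} + v_{4} = 0  →  sig = ⟨2 | 0⟩
  {2,3}:  v_{2} + v_{3} = 0  →  sig = ⟨2 | 0⟩
  {0,1}:  v_{0} + v_{1} = v_{2}  →  sig = ⟨2 | 1⟩
  {1,3}:  v_{1} + v_{3} = v_{4}  →  sig = ⟨2 | 1⟩
  {2,4}:  v_{2} + v_{4} = v_{1}  →  sig = ⟨2 | 1⟩

Hence PRS(X_Σ) =
[⟨2 | 0⟩, ⟨2 | 0⟩, ⟨2 | 1⟩, ⟨2 | 1⟩, ⟨2 | 1⟩]


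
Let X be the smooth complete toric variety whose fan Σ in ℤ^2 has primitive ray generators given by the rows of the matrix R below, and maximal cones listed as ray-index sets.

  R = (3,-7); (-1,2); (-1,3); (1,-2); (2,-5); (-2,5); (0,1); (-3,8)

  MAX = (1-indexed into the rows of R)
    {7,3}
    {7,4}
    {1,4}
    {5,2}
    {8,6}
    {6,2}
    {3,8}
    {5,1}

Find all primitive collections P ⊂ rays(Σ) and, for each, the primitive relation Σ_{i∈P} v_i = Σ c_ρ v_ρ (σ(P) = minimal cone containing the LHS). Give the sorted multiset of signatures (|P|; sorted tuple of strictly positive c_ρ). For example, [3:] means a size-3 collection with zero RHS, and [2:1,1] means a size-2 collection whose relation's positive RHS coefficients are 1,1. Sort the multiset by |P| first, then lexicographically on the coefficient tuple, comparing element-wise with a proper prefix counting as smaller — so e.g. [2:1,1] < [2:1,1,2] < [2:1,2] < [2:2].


20 minimal non-faces of Δ(Σ) (on 8 rays):

  • {2,4}:  v_{2} + v_{4} = 0 — sig = [2:]
  • {5,6}:  v_{5} + v_{6} = 0 — sig = [2:]
  • {1,2}:  v_{1} + v_{2} = v_{5} — sig = [2:1]
  • {1,6}:  v_{1} + v_{6} = v_{4} — sig = [2:1]
  • {1,8}:  v_{1} + v_{8} = v_{7} — sig = [2:1]
  • {2,3}:  v_{2} + v_{3} = v_{6} — sig = [2:1]
  • {2,7}:  v_{2} + v_{7} = v_{3} — sig = [2:1]
  • {3,4}:  v_{3} + v_{4} = v_{7} — sig = [2:1]
  • {3,5}:  v_{3} + v_{5} = v_{4} — sig = [2:1]
  • {3,6}:  v_{3} + v_{6} = v_{8} — sig = [2:1]
  • {4,5}:  v_{4} + v_{5} = v_{1} — sig = [2:1]
  • {4,6}:  v_{4} + v_{6} = v_{3} — sig = [2:1]
  • {5,8}:  v_{5} + v_{8} = v_{3} — sig = [2:1]
  • {1,3}:  v_{1} + v_{3} = 2·v_{4} — sig = [2:2]
  • {2,8}:  v_{2} + v_{8} = 2·v_{6} — sig = [2:2]
  • {4,8}:  v_{4} + v_{8} = 2·v_{3} — sig = [2:2]
  • {5,7}:  v_{5} + v_{7} = 2·v_{4} — sig = [2:2]
  • {6,7}:  v_{6} + v_{7} = 2·v_{3} — sig = [2:2]
  • {1,7}:  v_{1} + v_{7} = 3·v_{4} — sig = [2:3]
  • {7,8}:  v_{7} + v_{8} = 3·v_{3} — sig = [2:3]

Sorted signature multiset PRS(X):
    |P|=2: 20 collections, coeffs (), (), (1), (1), (1), (1), (1), (1), (1), (1), (1), (1), (1), (2), (2), (2), (2), (2), (3), (3)


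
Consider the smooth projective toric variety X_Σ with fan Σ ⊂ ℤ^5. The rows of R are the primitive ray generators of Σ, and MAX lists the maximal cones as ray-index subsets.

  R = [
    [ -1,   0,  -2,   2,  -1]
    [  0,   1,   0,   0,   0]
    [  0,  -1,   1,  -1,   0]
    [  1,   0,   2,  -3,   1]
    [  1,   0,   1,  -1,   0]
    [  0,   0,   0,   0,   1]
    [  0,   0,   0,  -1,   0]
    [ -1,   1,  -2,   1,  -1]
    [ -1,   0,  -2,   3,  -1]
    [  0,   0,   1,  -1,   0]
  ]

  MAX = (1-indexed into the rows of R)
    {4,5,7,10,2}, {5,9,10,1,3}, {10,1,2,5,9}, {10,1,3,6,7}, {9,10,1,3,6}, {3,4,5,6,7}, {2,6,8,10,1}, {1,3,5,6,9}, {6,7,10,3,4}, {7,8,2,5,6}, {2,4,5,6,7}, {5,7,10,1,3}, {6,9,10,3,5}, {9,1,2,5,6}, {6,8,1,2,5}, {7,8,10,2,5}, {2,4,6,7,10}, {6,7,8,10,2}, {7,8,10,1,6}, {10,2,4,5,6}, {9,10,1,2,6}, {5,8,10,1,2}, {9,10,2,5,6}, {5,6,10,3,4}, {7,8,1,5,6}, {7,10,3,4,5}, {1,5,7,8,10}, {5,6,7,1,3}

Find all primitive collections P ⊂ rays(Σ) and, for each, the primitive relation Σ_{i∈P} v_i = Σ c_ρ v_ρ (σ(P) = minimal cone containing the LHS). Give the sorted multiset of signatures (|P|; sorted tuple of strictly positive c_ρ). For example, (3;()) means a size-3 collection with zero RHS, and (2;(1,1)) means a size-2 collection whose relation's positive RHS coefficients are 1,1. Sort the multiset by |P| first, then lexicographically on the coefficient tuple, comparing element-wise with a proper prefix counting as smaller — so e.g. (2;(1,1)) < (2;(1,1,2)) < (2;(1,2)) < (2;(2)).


11 minimal non-faces of Δ(Σ) (on 10 rays):

  P={4,9}:  v_{4} + v_{9} = 0 ; sig = (2;())
  P={1,4}:  v_{1} + v_{4} = v_{7} ; sig = (2;(1))
  P={2,3}:  v_{2} + v_{3} = v_{10} ; sig = (2;(1))
  P={7,9}:  v_{7} + v_{9} = v_{1} ; sig = (2;(1))
  P={3,8}:  v_{3} + v_{8} = v_{1} + v_{7} + v_{10} ; sig = (2;(1,1,1))
  P={4,8}:  v_{4} + v_{8} = v_{2} + 2·v_{7} ; sig = (2;(1,2))
  P={8,9}:  v_{8} + v_{9} = 2·v_{1} + v_{2} ; sig = (2;(1,2))
  P={1,2,7}:  v_{1} + v_{2} + v_{7} = v_{8} ; sig = (3;(1))
  P={1,5,6,10}:  v_{1} + v_{5} + v_{6} + v_{10} = 0 ; sig = (4;())
  P={5,6,7,10}:  v_{5} + v_{6} + v_{7} + v_{10} = v_{4} ; sig = (4;(1))
  P={5,6,8,10}:  v_{5} + v_{6} + v_{8} + v_{10} = v_{2} + v_{7} ; sig = (4;(1,1))

Sorted signature multiset PRS(X):
    (2;())
    (2;(1))
    (2;(1))
    (2;(1))
    (2;(1,1,1))
    (2;(1,2))
    (2;(1,2))
    (3;(1))
    (4;())
    (4;(1))
    (4;(1,1))


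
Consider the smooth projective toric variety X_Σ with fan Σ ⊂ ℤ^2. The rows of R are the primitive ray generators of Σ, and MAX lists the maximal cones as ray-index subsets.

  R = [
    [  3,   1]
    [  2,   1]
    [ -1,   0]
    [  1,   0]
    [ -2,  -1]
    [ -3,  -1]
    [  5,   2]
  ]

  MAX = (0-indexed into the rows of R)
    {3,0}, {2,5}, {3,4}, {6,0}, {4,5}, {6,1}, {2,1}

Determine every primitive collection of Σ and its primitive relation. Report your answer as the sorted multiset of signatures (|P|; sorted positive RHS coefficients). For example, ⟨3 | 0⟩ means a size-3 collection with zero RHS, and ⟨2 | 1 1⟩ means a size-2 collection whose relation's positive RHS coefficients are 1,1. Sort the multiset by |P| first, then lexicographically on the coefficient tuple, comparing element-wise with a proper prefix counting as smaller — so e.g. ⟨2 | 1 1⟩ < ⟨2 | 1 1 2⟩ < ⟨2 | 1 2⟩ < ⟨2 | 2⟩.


Minimal non-faces — 14 found among 7 rays, 7 max cones:

  {0,5}:  v_{0} + v_{5} = 0  ⟹  sig = ⟨2 | 0⟩
  {1,4}:  v_{1} + v_{4} = 0  ⟹  sig = ⟨2 | 0⟩
  {2,3}:  v_{2} + v_{3} = 0  ⟹  sig = ⟨2 | 0⟩
  {0,1}:  v_{0} + v_{1} = v_{6}  ⟹  sig = ⟨2 | 1⟩
  {0,2}:  v_{0} + v_{2} = v_{1}  ⟹  sig = ⟨2 | 1⟩
  {0,4}:  v_{0} + v_{4} = v_{3}  ⟹  sig = ⟨2 | 1⟩
  {1,3}:  v_{1} + v_{3} = v_{0}  ⟹  sig = ⟨2 | 1⟩
  {1,5}:  v_{1} + v_{5} = v_{2}  ⟹  sig = ⟨2 | 1⟩
  {2,4}:  v_{2} + v_{4} = v_{5}  ⟹  sig = ⟨2 | 1⟩
  {3,5}:  v_{3} + v_{5} = v_{4}  ⟹  sig = ⟨2 | 1⟩
  {4,6}:  v_{4} + v_{6} = v_{0}  ⟹  sig = ⟨2 | 1⟩
  {5,6}:  v_{5} + v_{6} = v_{1}  ⟹  sig = ⟨2 | 1⟩
  {2,6}:  v_{2} + v_{6} = 2·v_{1}  ⟹  sig = ⟨2 | 2⟩
  {3,6}:  v_{3} + v_{6} = 2·v_{0}  ⟹  sig = ⟨2 | 2⟩

Sorted signature multiset PRS(X):
    |P|=2: 14 collections, coeffs (), (), (), (1), (1), (1), (1), (1), (1), (1), (1), (1), (2), (2)


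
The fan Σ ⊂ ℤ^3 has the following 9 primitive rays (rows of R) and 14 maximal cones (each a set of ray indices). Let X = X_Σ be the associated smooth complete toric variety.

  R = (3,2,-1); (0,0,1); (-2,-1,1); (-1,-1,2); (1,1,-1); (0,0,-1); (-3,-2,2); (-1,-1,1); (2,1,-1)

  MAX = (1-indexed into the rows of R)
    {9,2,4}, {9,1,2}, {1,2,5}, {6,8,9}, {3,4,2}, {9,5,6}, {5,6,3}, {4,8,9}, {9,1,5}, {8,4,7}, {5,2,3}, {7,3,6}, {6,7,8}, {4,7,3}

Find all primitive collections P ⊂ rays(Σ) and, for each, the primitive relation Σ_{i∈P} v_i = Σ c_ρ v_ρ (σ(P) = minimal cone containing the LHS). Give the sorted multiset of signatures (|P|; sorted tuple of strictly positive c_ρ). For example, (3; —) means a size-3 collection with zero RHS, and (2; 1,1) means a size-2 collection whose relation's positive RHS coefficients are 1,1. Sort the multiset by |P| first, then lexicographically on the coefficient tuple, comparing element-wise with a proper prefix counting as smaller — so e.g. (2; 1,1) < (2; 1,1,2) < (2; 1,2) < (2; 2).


16 minimal non-faces of Δ(Σ) (on 9 rays):

  P={2,6}:  v_{2} + v_{6} = 0  →  sig = (2; —)
  P={3,9}:  v_{3} + v_{9} = 0  →  sig = (2; —)
  P={5,8}:  v_{5} + v_{8} = 0  →  sig = (2; —)
  P={1,7}:  v_{1} + v_{7} = v_{2}  →  sig = (2; 1)
  P={2,8}:  v_{2} + v_{8} = v_{4}  →  sig = (2; 1)
  P={3,8}:  v_{3} + v_{8} = v_{7}  →  sig = (2; 1)
  P={4,5}:  v_{4} + v_{5} = v_{2}  →  sig = (2; 1)
  P={4,6}:  v_{4} + v_{6} = v_{8}  →  sig = (2; 1)
  P={5,7}:  v_{5} + v_{7} = v_{3}  →  sig = (2; 1)
  P={7,9}:  v_{7} + v_{9} = v_{8}  →  sig = (2; 1)
  P={1,3}:  v_{1} + v_{3} = v_{2} + v_{5}  →  sig = (2; 1,1)
  P={1,6}:  v_{1} + v_{6} = v_{5} + v_{9}  →  sig = (2; 1,1)
  P={1,8}:  v_{1} + v_{8} = v_{2} + v_{9}  →  sig = (2; 1,1)
  P={2,7}:  v_{2} + v_{7} = v_{3} + v_{4}  →  sig = (2; 1,1)
  P={1,4}:  v_{1} + v_{4} = 2·v_{2} + v_{9}  →  sig = (2; 1,2)
  P={2,5,9}:  v_{2} + v_{5} + v_{9} = v_{1}  →  sig = (3; 1)

Hence PRS(X_Σ) =
    |P|=2: 15 collections, coeffs (), (), (), (1), (1), (1), (1), (1), (1), (1), (1,1), (1,1), (1,1), (1,1), (1,2)
    |P|=3: 1 collection, coeffs (1)


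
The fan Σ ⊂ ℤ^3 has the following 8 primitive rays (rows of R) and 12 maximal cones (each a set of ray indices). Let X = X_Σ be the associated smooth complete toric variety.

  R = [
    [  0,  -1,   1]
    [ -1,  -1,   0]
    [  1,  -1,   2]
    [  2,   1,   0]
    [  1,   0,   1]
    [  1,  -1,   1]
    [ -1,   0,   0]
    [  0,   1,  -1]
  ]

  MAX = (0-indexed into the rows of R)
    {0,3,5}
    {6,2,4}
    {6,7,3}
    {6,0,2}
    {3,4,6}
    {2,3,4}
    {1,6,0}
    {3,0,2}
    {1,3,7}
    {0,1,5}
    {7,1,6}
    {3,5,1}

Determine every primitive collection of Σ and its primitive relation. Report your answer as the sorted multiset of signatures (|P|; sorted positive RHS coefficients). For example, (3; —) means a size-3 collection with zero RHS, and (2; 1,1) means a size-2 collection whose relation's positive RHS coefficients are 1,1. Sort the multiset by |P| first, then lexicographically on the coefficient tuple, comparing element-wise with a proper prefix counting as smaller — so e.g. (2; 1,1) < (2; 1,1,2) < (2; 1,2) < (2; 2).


Σ has 14 primitive collections:

  • {0,7}:  v_{0} + v_{7} = 0  so sig = (2; —)
  • {0,4}:  v_{0} + v_{4} = v_{2}  so sig = (2; 1)
  • {1,4}:  v_{1} + v_{4} = v_{0}  so sig = (2; 1)
  • {2,7}:  v_{2} + v_{7} = v_{4}  so sig = (2; 1)
  • {5,6}:  v_{5} + v_{6} = v_{0}  so sig = (2; 1)
  • {4,7}:  v_{4} + v_{7} = v_{3} + v_{6}  so sig = (2; 1,1)
  • {5,7}:  v_{5} + v_{7} = v_{1} + v_{3}  so sig = (2; 1,1)
  • {4,5}:  v_{4} + v_{5} = 2·v_{0} + v_{3}  so sig = (2; 1,2)
  • {2,5}:  v_{2} + v_{5} = 3·v_{0} + v_{3}  so sig = (2; 1,3)
  • {1,2}:  v_{1} + v_{2} = 2·v_{0}  so sig = (2; 2)
  • {1,3,6}:  v_{1} + v_{3} + v_{6} = 0  so sig = (3; —)
  • {0,1,3}:  v_{0} + v_{1} + v_{3} = v_{5}  so sig = (3; 1)
  • {0,3,6}:  v_{0} + v_{3} + v_{6} = v_{4}  so sig = (3; 1)
  • {2,3,6}:  v_{2} + v_{3} + v_{6} = 2·v_{4}  so sig = (3; 2)

so the primitive-relation signature multiset is
    (2; —)
    (2; 1)
    (2; 1)
    (2; 1)
    (2; 1)
    (2; 1,1)
    (2; 1,1)
    (2; 1,2)
    (2; 1,3)
    (2; 2)
    (3; —)
    (3; 1)
    (3; 1)
    (3; 2)


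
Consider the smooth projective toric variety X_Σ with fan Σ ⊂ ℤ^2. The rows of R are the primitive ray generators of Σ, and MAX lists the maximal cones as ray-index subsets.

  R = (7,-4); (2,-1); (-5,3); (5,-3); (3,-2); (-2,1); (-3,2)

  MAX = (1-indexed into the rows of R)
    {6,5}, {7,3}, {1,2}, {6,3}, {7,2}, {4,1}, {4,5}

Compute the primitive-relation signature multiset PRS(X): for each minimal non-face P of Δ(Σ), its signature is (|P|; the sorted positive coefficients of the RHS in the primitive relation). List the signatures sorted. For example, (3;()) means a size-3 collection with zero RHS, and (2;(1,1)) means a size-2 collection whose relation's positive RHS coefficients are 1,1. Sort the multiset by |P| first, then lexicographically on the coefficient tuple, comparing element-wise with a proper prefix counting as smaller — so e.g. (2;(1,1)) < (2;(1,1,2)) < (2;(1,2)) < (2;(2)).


|primitive collections| = 14. Relations:

  • {2,6}:  v_{2} + v_{6} = 0  →  sig = (2;())
  • {3,4}:  v_{3} + v_{4} = 0  →  sig = (2;())
  • {5,7}:  v_{5} + v_{7} = 0  →  sig = (2;())
  • {1,3}:  v_{1} + v_{3} = v_{2}  →  sig = (2;(1))
  • {1,6}:  v_{1} + v_{6} = v_{4}  →  sig = (2;(1))
  • {2,3}:  v_{2} + v_{3} = v_{7}  →  sig = (2;(1))
  • {2,4}:  v_{2} + v_{4} = v_{1}  →  sig = (2;(1))
  • {2,5}:  v_{2} + v_{5} = v_{4}  →  sig = (2;(1))
  • {3,5}:  v_{3} + v_{5} = v_{6}  →  sig = (2;(1))
  • {4,6}:  v_{4} + v_{6} = v_{5}  →  sig = (2;(1))
  • {4,7}:  v_{4} + v_{7} = v_{2}  →  sig = (2;(1))
  • {6,7}:  v_{6} + v_{7} = v_{3}  →  sig = (2;(1))
  • {1,5}:  v_{1} + v_{5} = 2·v_{4}  →  sig = (2;(2))
  • {1,7}:  v_{1} + v_{7} = 2·v_{2}  →  sig = (2;(2))

Sorted signature multiset PRS(X):
{ (2;()) ×3,  (2;(1)) ×9,  (2;(2)) ×2 }


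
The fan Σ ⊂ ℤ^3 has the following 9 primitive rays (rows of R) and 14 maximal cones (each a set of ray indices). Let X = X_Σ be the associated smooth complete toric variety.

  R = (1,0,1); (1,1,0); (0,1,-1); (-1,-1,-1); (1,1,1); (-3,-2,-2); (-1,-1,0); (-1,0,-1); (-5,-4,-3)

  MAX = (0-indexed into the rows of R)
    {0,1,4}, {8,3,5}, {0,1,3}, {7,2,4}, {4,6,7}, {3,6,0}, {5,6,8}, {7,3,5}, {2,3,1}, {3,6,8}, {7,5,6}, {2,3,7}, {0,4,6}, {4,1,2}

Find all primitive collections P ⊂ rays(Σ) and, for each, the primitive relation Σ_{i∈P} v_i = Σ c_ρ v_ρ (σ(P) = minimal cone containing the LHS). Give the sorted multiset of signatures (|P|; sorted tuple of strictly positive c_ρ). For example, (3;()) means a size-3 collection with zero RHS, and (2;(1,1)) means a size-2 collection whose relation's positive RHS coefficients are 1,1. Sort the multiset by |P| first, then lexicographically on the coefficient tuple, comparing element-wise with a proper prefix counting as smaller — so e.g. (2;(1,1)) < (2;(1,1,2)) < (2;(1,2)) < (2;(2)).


Minimal non-faces — 17 found among 9 rays, 14 max cones:

  P={0,7}:  v_{0} + v_{7} = 0  ⟹  sig = (2;())
  P={1,6}:  v_{1} + v_{6} = 0  ⟹  sig = (2;())
  P={3,4}:  v_{3} + v_{4} = 0  ⟹  sig = (2;())
  P={0,2}:  v_{0} + v_{2} = v_{1}  ⟹  sig = (2;(1))
  P={1,7}:  v_{1} + v_{7} = v_{2}  ⟹  sig = (2;(1))
  P={2,6}:  v_{2} + v_{6} = v_{7}  ⟹  sig = (2;(1))
  P={0,5}:  v_{0} + v_{5} = v_{3} + v_{6}  ⟹  sig = (2;(1,1))
  P={1,5}:  v_{1} + v_{5} = v_{3} + v_{7}  ⟹  sig = (2;(1,1))
  P={1,8}:  v_{1} + v_{8} = v_{3} + v_{5}  ⟹  sig = (2;(1,1))
  P={4,5}:  v_{4} + v_{5} = v_{6} + v_{7}  ⟹  sig = (2;(1,1))
  P={4,8}:  v_{4} + v_{8} = v_{5} + v_{6}  ⟹  sig = (2;(1,1))
  P={2,8}:  v_{2} + v_{8} = v_{3} + v_{5} + v_{7}  ⟹  sig = (2;(1,1,1))
  P={2,5}:  v_{2} + v_{5} = v_{3} + 2·v_{7}  ⟹  sig = (2;(1,2))
  P={7,8}:  v_{7} + v_{8} = 2·v_{5}  ⟹  sig = (2;(2))
  P={0,8}:  v_{0} + v_{8} = 2·v_{3} + 2·v_{6}  ⟹  sig = (2;(2,2))
  P={3,5,6}:  v_{3} + v_{5} + v_{6} = v_{8}  ⟹  sig = (3;(1))
  P={3,6,7}:  v_{3} + v_{6} + v_{7} = v_{5}  ⟹  sig = (3;(1))

Sorted signature multiset PRS(X):
    (2;())
    (2;())
    (2;())
    (2;(1))
    (2;(1))
    (2;(1))
    (2;(1,1))
    (2;(1,1))
    (2;(1,1))
    (2;(1,1))
    (2;(1,1))
    (2;(1,1,1))
    (2;(1,2))
    (2;(2))
    (2;(2,2))
    (3;(1))
    (3;(1))


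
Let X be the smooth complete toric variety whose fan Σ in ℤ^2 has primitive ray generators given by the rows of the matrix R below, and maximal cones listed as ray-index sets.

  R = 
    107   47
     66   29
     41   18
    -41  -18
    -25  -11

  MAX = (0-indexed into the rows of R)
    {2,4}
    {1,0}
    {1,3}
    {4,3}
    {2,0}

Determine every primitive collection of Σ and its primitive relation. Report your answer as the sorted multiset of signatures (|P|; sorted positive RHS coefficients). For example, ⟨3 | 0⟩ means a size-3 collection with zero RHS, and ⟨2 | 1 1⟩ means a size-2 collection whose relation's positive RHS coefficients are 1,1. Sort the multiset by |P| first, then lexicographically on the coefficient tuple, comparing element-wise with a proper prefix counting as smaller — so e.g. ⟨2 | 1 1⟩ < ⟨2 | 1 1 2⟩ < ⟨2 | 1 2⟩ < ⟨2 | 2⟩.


Δ(Σ) — 5 vertices, 5 min non-faces:

  {2,3}:  v_{2} + v_{3} = 0  ⟹  sig = ⟨2 | 0⟩
  {0,3}:  v_{0} + v_{3} = v_{1}  ⟹  sig = ⟨2 | 1⟩
  {1,2}:  v_{1} + v_{2} = v_{0}  ⟹  sig = ⟨2 | 1⟩
  {1,4}:  v_{1} + v_{4} = v_{2}  ⟹  sig = ⟨2 | 1⟩
  {0,4}:  v_{0} + v_{4} = 2·v_{2}  ⟹  sig = ⟨2 | 2⟩

Hence PRS(X_Σ) =
    ⟨2 | 0⟩
    ⟨2 | 1⟩
    ⟨2 | 1⟩
    ⟨2 | 1⟩
    ⟨2 | 2⟩


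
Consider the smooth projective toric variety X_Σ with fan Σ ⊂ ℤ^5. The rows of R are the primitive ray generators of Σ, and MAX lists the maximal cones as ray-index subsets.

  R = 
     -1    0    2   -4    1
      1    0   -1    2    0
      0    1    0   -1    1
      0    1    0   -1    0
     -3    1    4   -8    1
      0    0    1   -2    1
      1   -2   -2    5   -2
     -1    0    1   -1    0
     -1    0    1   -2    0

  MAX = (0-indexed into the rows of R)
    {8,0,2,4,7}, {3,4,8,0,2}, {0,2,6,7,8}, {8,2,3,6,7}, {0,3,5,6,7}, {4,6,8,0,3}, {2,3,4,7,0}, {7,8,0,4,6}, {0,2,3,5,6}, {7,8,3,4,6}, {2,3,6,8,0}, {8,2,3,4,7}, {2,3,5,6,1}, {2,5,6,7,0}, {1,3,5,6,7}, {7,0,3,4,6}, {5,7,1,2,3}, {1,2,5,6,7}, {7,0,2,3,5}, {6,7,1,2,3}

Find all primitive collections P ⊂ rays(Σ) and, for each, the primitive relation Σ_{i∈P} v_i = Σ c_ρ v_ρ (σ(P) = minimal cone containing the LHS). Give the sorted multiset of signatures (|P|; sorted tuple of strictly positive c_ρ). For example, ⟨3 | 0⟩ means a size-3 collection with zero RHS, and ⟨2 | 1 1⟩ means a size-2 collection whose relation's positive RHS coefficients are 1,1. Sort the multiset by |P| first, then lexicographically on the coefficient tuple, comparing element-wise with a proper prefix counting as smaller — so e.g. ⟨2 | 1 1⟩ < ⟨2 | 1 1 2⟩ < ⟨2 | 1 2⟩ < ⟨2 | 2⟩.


Δ(Σ) — 9 vertices, 9 min non-faces:

  P = {1,8}:  v_{1} + v_{8} = 0 ; sig = ⟨2 | 0⟩
  P = {0,1}:  v_{0} + v_{1} = v_{5} ; sig = ⟨2 | 1⟩
  P = {5,8}:  v_{5} + v_{8} = v_{0} ; sig = ⟨2 | 1⟩
  P = {1,4}:  v_{1} + v_{4} = v_{0} + v_{3} + v_{7} ; sig = ⟨2 | 1 1 1⟩
  P = {4,5}:  v_{4} + v_{5} = 2·v_{0} + v_{3} + v_{7} ; sig = ⟨2 | 1 1 2⟩
  P = {2,4,6}:  v_{2} + v_{4} + v_{6} = 2·v_{8} ; sig = ⟨3 | 2⟩
  P = {0,3,7,8}:  v_{0} + v_{3} + v_{7} + v_{8} = v_{4} ; sig = ⟨4 | 1⟩
  P = {2,3,5,6,7}:  v_{2} + v_{3} + v_{5} + v_{6} + v_{7} = 0 ; sig = ⟨5 | 0⟩
  P = {0,2,3,6,7}:  v_{0} + v_{2} + v_{3} + v_{6} + v_{7} = v_{8} ; sig = ⟨5 | 1⟩

Signatures (|P|; sorted positive RHS coefficients), sorted:
{ ⟨2 | 0⟩,  ⟨2 | 1⟩ ×2,  ⟨2 | 1 1 1⟩,  ⟨2 | 1 1 2⟩,  ⟨3 | 2⟩,  ⟨4 | 1⟩,  ⟨5 | 0⟩,  ⟨5 | 1⟩ }


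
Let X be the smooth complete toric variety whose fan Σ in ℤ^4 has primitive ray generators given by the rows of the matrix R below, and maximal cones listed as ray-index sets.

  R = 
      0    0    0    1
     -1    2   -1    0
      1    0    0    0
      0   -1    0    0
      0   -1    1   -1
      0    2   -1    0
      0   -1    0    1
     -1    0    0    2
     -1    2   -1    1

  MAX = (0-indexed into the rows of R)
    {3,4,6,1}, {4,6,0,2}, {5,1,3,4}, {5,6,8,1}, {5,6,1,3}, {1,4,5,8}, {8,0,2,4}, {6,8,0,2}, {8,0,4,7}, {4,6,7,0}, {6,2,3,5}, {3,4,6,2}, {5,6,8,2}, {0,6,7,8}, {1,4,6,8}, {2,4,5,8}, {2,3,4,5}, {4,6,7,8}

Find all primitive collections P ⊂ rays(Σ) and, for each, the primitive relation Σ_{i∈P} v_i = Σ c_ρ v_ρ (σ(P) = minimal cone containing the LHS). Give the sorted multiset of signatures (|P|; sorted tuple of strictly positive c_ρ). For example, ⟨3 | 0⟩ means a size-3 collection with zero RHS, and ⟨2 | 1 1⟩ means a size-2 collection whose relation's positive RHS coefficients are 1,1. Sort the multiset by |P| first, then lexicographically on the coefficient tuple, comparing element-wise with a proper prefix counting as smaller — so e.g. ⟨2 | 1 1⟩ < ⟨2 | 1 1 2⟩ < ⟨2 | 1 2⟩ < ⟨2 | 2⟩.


12 collections generate NE(X_Σ); each relation:

  • {0,1}:  v_{0} + v_{1} = v_{8}  →  sig = ⟨2 | 1⟩
  • {0,3}:  v_{0} + v_{3} = v_{6}  →  sig = ⟨2 | 1⟩
  • {1,2}:  v_{1} + v_{2} = v_{5}  →  sig = ⟨2 | 1⟩
  • {0,5}:  v_{0} + v_{5} = v_{2} + v_{8}  →  sig = ⟨2 | 1 1⟩
  • {3,8}:  v_{3} + v_{8} = v_{1} + v_{6}  →  sig = ⟨2 | 1 1⟩
  • {5,7}:  v_{5} + v_{7} = v_{0} + v_{8}  →  sig = ⟨2 | 1 1⟩
  • {1,7}:  v_{1} + v_{7} = v_{4} + v_{6} + 2·v_{8}  →  sig = ⟨2 | 1 1 2⟩
  • {3,7}:  v_{3} + v_{7} = v_{4} + 2·v_{6} + v_{8}  →  sig = ⟨2 | 1 1 2⟩
  • {2,7}:  v_{2} + v_{7} = 2·v_{0}  →  sig = ⟨2 | 2⟩
  • {4,5,6}:  v_{4} + v_{5} + v_{6} = 0  →  sig = ⟨3 | 0⟩
  • {0,4,6,8}:  v_{0} + v_{4} + v_{6} + v_{8} = v_{7}  →  sig = ⟨4 | 1⟩
  • {2,4,6,8}:  v_{2} + v_{4} + v_{6} + v_{8} = v_{0}  →  sig = ⟨4 | 1⟩

Signatures (|P|; sorted positive RHS coefficients), sorted:
    |P|=2: 9 collections, coeffs (1), (1), (1), (1,1), (1,1), (1,1), (1,1,2), (1,1,2), (2)
    |P|=3: 1 collection, coeffs ()
    |P|=4: 2 collections, coeffs (1), (1)


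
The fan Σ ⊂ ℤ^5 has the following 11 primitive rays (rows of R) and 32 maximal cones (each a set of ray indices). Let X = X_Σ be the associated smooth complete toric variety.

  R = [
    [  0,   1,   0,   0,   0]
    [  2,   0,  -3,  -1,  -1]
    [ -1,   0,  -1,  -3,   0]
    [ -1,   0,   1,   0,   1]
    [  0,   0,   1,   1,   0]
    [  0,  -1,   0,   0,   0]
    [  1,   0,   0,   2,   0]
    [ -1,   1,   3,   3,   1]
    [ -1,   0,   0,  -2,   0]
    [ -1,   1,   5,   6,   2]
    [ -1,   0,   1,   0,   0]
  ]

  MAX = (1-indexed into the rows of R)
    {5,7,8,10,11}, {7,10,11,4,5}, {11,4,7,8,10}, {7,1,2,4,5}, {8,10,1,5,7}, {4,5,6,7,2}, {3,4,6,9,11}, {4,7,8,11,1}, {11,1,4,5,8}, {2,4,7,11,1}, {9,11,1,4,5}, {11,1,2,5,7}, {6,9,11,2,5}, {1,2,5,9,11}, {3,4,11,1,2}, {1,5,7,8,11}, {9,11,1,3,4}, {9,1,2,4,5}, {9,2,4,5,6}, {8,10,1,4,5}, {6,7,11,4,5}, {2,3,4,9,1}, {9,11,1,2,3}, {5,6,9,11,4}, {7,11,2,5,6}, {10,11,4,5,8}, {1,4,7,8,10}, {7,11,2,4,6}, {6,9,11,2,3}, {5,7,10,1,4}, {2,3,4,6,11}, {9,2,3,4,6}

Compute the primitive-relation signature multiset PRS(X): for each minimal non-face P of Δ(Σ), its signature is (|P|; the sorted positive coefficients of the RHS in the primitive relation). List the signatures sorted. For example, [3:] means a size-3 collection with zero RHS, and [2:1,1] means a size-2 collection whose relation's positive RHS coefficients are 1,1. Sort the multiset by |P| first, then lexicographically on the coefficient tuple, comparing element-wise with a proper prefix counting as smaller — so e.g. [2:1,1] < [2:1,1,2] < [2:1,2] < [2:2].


17 minimal non-faces of Δ(Σ) (on 11 rays):

  {1,6}:  v_{1} + v_{6} = 0  so sig = [2:]
  {7,9}:  v_{7} + v_{9} = 0  so sig = [2:]
  {3,5}:  v_{3} + v_{5} = v_{9}  so sig = [2:1]
  {2,8}:  v_{2} + v_{8} = v_{1} + v_{7}  so sig = [2:1,1]
  {3,10}:  v_{3} + v_{10} = v_{4} + v_{8}  so sig = [2:1,1]
  {3,7}:  v_{3} + v_{7} = v_{2} + v_{4} + v_{11}  so sig = [2:1,1,1]
  {3,8}:  v_{3} + v_{8} = v_{1} + v_{4} + v_{11}  so sig = [2:1,1,1]
  {9,10}:  v_{9} + v_{10} = v_{4} + v_{5} + v_{8}  so sig = [2:1,1,1]
  {6,8}:  v_{6} + v_{8} = v_{4} + v_{5} + v_{7} + v_{11}  so sig = [2:1,1,1,1]
  {8,9}:  v_{8} + v_{9} = v_{1} + v_{4} + v_{5} + v_{11}  so sig = [2:1,1,1,1]
  {2,10}:  v_{2} + v_{10} = v_{1} + v_{4} + v_{5} + 2·v_{7}  so sig = [2:1,1,1,2]
  {6,10}:  v_{6} + v_{10} = 2·v_{4} + 2·v_{5} + 2·v_{7} + v_{11}  so sig = [2:1,2,2,2]
  {1,10,11}:  v_{1} + v_{10} + v_{11} = 2·v_{8}  so sig = [3:2]
  {2,4,5,11}:  v_{2} + v_{4} + v_{5} + v_{11} = 0  so sig = [4:]
  {2,4,9,11}:  v_{2} + v_{4} + v_{9} + v_{11} = v_{3}  so sig = [4:1]
  {4,5,7,8}:  v_{4} + v_{5} + v_{7} + v_{8} = v_{10}  so sig = [4:1]
  {1,4,5,7,11}:  v_{1} + v_{4} + v_{5} + v_{7} + v_{11} = v_{8}  so sig = [5:1]

Hence PRS(X_Σ) =
    [2:]
    [2:]
    [2:1]
    [2:1,1]
    [2:1,1]
    [2:1,1,1]
    [2:1,1,1]
    [2:1,1,1]
    [2:1,1,1,1]
    [2:1,1,1,1]
    [2:1,1,1,2]
    [2:1,2,2,2]
    [3:2]
    [4:]
    [4:1]
    [4:1]
    [5:1]


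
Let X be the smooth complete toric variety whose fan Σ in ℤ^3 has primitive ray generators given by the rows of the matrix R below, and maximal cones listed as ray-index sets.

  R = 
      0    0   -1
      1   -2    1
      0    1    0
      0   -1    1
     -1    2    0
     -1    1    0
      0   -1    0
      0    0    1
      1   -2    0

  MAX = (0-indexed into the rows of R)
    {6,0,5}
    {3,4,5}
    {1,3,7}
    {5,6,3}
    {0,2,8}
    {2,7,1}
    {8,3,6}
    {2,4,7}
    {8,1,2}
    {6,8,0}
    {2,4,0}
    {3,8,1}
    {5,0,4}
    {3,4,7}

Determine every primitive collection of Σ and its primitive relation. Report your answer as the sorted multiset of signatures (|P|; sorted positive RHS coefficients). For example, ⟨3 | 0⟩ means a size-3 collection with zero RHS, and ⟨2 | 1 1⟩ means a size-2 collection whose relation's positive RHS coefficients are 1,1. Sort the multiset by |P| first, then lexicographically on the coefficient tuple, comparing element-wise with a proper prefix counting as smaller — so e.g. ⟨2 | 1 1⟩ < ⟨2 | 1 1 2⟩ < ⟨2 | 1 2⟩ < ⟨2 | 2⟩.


15 collections generate NE(X_Σ); each relation:

  • {0,7}:  v_{0} + v_{7} = 0  →  sig = ⟨2 | 0⟩
  • {2,6}:  v_{2} + v_{6} = 0  →  sig = ⟨2 | 0⟩
  • {4,8}:  v_{4} + v_{8} = 0  →  sig = ⟨2 | 0⟩
  • {0,1}:  v_{0} + v_{1} = v_{8}  →  sig = ⟨2 | 1⟩
  • {0,3}:  v_{0} + v_{3} = v_{6}  →  sig = ⟨2 | 1⟩
  • {1,4}:  v_{1} + v_{4} = v_{7}  →  sig = ⟨2 | 1⟩
  • {1,5}:  v_{1} + v_{5} = v_{3}  →  sig = ⟨2 | 1⟩
  • {2,3}:  v_{2} + v_{3} = v_{7}  →  sig = ⟨2 | 1⟩
  • {2,5}:  v_{2} + v_{5} = v_{4}  →  sig = ⟨2 | 1⟩
  • {4,6}:  v_{4} + v_{6} = v_{5}  →  sig = ⟨2 | 1⟩
  • {5,8}:  v_{5} + v_{8} = v_{6}  →  sig = ⟨2 | 1⟩
  • {6,7}:  v_{6} + v_{7} = v_{3}  →  sig = ⟨2 | 1⟩
  • {7,8}:  v_{7} + v_{8} = v_{1}  →  sig = ⟨2 | 1⟩
  • {1,6}:  v_{1} + v_{6} = v_{3} + v_{8}  →  sig = ⟨2 | 1 1⟩
  • {5,7}:  v_{5} + v_{7} = v_{3} + v_{4}  →  sig = ⟨2 | 1 1⟩

Sorted signature multiset PRS(X):
    |P|=2: 15 collections, coeffs (), (), (), (1), (1), (1), (1), (1), (1), (1), (1), (1), (1), (1,1), (1,1)


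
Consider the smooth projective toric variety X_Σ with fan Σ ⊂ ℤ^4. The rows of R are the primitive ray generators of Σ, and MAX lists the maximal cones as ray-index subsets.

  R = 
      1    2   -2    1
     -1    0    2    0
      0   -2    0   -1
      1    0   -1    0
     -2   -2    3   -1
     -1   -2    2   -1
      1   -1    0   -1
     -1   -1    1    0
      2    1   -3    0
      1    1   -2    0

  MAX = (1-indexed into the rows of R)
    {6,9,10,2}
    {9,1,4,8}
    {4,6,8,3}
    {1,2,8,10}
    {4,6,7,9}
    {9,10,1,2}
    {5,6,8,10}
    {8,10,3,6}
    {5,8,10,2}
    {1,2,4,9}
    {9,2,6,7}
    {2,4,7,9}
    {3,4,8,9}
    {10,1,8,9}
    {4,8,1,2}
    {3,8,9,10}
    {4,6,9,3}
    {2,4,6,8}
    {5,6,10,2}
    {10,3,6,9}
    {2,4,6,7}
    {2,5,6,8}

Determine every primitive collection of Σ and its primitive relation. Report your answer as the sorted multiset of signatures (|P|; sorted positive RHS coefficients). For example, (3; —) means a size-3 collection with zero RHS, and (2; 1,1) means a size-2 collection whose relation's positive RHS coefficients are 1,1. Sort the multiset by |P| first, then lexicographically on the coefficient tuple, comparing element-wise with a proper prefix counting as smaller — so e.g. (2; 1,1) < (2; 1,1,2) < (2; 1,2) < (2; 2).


17 collections generate NE(X_Σ); each relation:

  • {1,6}:  v_{1} + v_{6} = 0 — sig = (2; —)
  • {2,3}:  v_{2} + v_{3} = v_{6} — sig = (2; 1)
  • {4,5}:  v_{4} + v_{5} = v_{6} — sig = (2; 1)
  • {4,10}:  v_{4} + v_{10} = v_{9} — sig = (2; 1)
  • {1,3}:  v_{1} + v_{3} = v_{8} + v_{9} — sig = (2; 1,1)
  • {5,9}:  v_{5} + v_{9} = v_{6} + v_{10} — sig = (2; 1,1)
  • {7,8}:  v_{7} + v_{8} = v_{4} + v_{6} — sig = (2; 1,1)
  • {1,5}:  v_{1} + v_{5} = v_{2} + v_{8} + v_{10} — sig = (2; 1,1,1)
  • {1,7}:  v_{1} + v_{7} = v_{2} + v_{4} + v_{9} — sig = (2; 1,1,1)
  • {3,5}:  v_{3} + v_{5} = 2·v_{6} + v_{8} + v_{10} — sig = (2; 1,1,2)
  • {3,7}:  v_{3} + v_{7} = v_{4} + 2·v_{6} + v_{9} — sig = (2; 1,1,2)
  • {5,7}:  v_{5} + v_{7} = v_{2} + 2·v_{6} + v_{9} — sig = (2; 1,1,2)
  • {7,10}:  v_{7} + v_{10} = v_{2} + v_{6} + 2·v_{9} — sig = (2; 1,1,2)
  • {2,8,9}:  v_{2} + v_{8} + v_{9} = 0 — sig = (3; —)
  • {6,8,9}:  v_{6} + v_{8} + v_{9} = v_{3} — sig = (3; 1)
  • {2,4,6,9}:  v_{2} + v_{4} + v_{6} + v_{9} = v_{7} — sig = (4; 1)
  • {2,6,8,10}:  v_{2} + v_{6} + v_{8} + v_{10} = v_{5} — sig = (4; 1)

Sorted signature multiset PRS(X):
    (2; —)
    (2; 1)
    (2; 1)
    (2; 1)
    (2; 1,1)
    (2; 1,1)
    (2; 1,1)
    (2; 1,1,1)
    (2; 1,1,1)
    (2; 1,1,2)
    (2; 1,1,2)
    (2; 1,1,2)
    (2; 1,1,2)
    (3; —)
    (3; 1)
    (4; 1)
    (4; 1)


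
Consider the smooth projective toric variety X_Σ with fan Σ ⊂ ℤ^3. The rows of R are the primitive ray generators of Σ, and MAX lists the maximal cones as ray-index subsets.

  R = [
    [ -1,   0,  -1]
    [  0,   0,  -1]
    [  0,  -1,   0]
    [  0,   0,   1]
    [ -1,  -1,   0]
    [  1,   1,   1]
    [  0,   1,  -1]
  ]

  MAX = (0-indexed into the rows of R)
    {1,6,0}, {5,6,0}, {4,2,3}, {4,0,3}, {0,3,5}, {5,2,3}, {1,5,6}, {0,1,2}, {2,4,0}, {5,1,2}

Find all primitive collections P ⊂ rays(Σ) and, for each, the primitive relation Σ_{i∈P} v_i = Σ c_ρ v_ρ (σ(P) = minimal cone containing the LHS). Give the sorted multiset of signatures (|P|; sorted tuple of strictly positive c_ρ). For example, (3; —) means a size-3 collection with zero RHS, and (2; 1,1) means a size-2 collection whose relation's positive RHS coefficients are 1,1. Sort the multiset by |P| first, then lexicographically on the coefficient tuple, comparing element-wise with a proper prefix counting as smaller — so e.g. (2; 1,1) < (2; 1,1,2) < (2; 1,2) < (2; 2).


The 9 primitive collections of Σ (r=7, n=3):

  {1,3}:  v_{1} + v_{3} = 0  ⟹  sig = (2; —)
  {2,6}:  v_{2} + v_{6} = v_{1}  ⟹  sig = (2; 1)
  {4,5}:  v_{4} + v_{5} = v_{3}  ⟹  sig = (2; 1)
  {4,6}:  v_{4} + v_{6} = v_{0}  ⟹  sig = (2; 1)
  {1,4}:  v_{1} + v_{4} = v_{0} + v_{2}  ⟹  sig = (2; 1,1)
  {3,6}:  v_{3} + v_{6} = v_{0} + v_{5}  ⟹  sig = (2; 1,1)
  {0,2,5}:  v_{0} + v_{2} + v_{5} = 0  ⟹  sig = (3; —)
  {0,1,5}:  v_{0} + v_{1} + v_{5} = v_{6}  ⟹  sig = (3; 1)
  {0,2,3}:  v_{0} + v_{2} + v_{3} = v_{4}  ⟹  sig = (3; 1)

Signatures (|P|; sorted positive RHS coefficients), sorted:
{ (2; —),  (2; 1) ×3,  (2; 1,1) ×2,  (3; —),  (3; 1) ×2 }


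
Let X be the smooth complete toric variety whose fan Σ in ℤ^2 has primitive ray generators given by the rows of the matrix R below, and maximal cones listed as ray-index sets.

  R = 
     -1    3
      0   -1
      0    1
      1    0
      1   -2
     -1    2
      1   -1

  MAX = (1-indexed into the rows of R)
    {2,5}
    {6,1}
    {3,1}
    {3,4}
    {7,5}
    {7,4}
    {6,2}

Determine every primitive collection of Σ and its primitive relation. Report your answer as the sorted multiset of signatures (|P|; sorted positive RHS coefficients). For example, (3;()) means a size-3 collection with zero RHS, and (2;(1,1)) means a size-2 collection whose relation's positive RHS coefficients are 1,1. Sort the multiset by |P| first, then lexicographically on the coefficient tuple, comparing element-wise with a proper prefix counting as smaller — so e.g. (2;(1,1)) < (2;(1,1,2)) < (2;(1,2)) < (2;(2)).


|primitive collections| = 14. Relations:

  • {2,3}:  v_{2} + v_{3} = 0  so sig = (2;())
  • {5,6}:  v_{5} + v_{6} = 0  so sig = (2;())
  • {1,2}:  v_{1} + v_{2} = v_{6}  so sig = (2;(1))
  • {1,5}:  v_{1} + v_{5} = v_{3}  so sig = (2;(1))
  • {2,4}:  v_{2} + v_{4} = v_{7}  so sig = (2;(1))
  • {2,7}:  v_{2} + v_{7} = v_{5}  so sig = (2;(1))
  • {3,5}:  v_{3} + v_{5} = v_{7}  so sig = (2;(1))
  • {3,6}:  v_{3} + v_{6} = v_{1}  so sig = (2;(1))
  • {3,7}:  v_{3} + v_{7} = v_{4}  so sig = (2;(1))
  • {6,7}:  v_{6} + v_{7} = v_{3}  so sig = (2;(1))
  • {1,7}:  v_{1} + v_{7} = 2·v_{3}  so sig = (2;(2))
  • {4,5}:  v_{4} + v_{5} = 2·v_{7}  so sig = (2;(2))
  • {4,6}:  v_{4} + v_{6} = 2·v_{3}  so sig = (2;(2))
  • {1,4}:  v_{1} + v_{4} = 3·v_{3}  so sig = (2;(3))

Signatures (|P|; sorted positive RHS coefficients), sorted:
{ (2;()) ×2,  (2;(1)) ×8,  (2;(2)) ×3,  (2;(3)) }
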